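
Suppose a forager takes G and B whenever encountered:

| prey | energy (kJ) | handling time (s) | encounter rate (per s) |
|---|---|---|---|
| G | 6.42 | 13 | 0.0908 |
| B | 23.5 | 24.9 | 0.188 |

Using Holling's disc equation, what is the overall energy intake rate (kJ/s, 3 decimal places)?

Energy encountered per unit search time: 0.0908×6.42 + 0.188×23.5 = 5.001 kJ/s.
Handling time per unit search time: 0.0908×13 + 0.188×24.9 = 5.862.
Rate = 5.001/(1 + 5.862) = 0.7288 kJ/s.

0.729 kJ/s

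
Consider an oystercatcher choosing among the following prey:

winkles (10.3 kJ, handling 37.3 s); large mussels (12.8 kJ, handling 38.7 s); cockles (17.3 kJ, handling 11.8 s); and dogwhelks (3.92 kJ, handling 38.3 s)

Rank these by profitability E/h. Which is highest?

Profitability E/h (kJ/s): winkles = 10.3/37.3 = 0.276, large mussels = 12.8/38.7 = 0.331, cockles = 17.3/11.8 = 1.47, dogwhelks = 3.92/38.3 = 0.102.
Ranked: cockles > large mussels > winkles > dogwhelks.

cockles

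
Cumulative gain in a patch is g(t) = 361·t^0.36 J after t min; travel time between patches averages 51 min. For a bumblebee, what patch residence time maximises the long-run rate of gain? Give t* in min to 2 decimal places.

28.69 min

Optimal t* satisfies g'(t*) = g(t*)/(T + t*).
g'(t) = 0.36·361·t^-0.64. Setting 0.36·361·t^-0.64 = 361·t^0.36/(51+t) gives 0.36(51+t) = t, so 0.64·t = 0.36×51.
t* = 0.36×51/0.64 = 28.69 min.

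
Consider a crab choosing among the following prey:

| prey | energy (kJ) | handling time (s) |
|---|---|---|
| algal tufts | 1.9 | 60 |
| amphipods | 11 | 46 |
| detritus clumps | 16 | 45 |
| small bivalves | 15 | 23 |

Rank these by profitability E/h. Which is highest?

In descending order of E/h:
small bivalves: 15/23 = 0.652 kJ/s
detritus clumps: 16/45 = 0.356 kJ/s
amphipods: 11/46 = 0.239 kJ/s
algal tufts: 1.9/60 = 0.0317 kJ/s

small bivalves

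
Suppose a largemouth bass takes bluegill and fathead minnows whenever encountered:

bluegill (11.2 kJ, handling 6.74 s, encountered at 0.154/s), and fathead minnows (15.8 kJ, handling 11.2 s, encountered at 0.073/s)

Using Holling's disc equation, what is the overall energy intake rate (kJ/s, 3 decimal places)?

1.008 kJ/s

Energy encountered per unit search time: 0.154×11.2 + 0.073×15.8 = 2.878 kJ/s.
Handling time per unit search time: 0.154×6.74 + 0.073×11.2 = 1.856.
Rate = 2.878/(1 + 1.856) = 1.008 kJ/s.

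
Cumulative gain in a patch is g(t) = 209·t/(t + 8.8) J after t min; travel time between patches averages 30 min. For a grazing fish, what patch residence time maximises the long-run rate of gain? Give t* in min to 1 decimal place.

16.2 min

Maximise g(t)/(T+t): set derivative to zero → g'(t)(T+t) = g(t).
g'(t) = 209·8.8/(t + 8.8)². Setting 209·8.8/(t+8.8)² = 209t/[(t+8.8)(30+t)] gives 8.8(30+t) = t(t+8.8), so t² = 8.8×30 = 264.
t* = √264 = 16.25 min.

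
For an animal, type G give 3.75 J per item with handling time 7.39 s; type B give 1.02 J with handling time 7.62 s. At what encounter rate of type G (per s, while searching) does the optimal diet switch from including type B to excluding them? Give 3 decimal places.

0.048 per s

The zero-one rule: include type B iff E₂/h₂ > λE₁/(1+λh₁). Equality gives the switch point.
λE₁h₂ = E₂ + λE₂h₁ ⇒ λ = E₂/(E₁h₂ − E₂h₁) = 1.02/(28.57 − 7.538) = 0.04849 per s.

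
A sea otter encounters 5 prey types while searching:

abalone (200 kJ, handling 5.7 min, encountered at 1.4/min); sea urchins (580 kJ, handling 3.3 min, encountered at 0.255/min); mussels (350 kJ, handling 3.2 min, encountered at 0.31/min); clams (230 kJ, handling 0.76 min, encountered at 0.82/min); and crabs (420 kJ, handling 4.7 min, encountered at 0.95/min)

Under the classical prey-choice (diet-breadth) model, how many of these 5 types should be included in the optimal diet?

Rank by E/h (kJ/min): clams 303, sea urchins 176, mussels 109, crabs 89.4, abalone 35.1. Include each in turn until the next type's E/h falls below the running intake rate.
Rate on top 1: 116.2. sea urchins: 176 > 116.2 → include.
Rate on top 2: 136.5. mussels: 109 < 136.5 → exclude; stop.
Optimal diet: clams, sea urchins — 2 of 5 types.

2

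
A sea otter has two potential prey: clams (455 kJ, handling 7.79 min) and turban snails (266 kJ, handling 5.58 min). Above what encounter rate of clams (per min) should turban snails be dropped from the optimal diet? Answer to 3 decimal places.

0.570 per min

Drop turban snails once their profitability E₂/h₂ falls below the rate achievable on clams alone: E₂/h₂ = λE₁/(1 + λh₁).
Solve for λ: λE₁h₂ = E₂(1 + λh₁) → λ(E₁h₂ − E₂h₁) = E₂ → λ = E₂/(E₁h₂ − E₂h₁).
λ = 266/(455×5.58 − 266×7.79) = 266/466.8 = 0.5699 per min.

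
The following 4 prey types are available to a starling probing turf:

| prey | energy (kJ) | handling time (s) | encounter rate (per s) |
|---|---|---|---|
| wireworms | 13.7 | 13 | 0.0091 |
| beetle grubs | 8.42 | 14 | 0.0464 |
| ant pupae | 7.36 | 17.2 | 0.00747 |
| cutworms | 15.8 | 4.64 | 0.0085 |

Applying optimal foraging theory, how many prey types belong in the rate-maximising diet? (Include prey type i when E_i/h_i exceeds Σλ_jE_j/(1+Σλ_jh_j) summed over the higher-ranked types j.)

Rank by E/h (kJ/s): cutworms 3.41, wireworms 1.05, beetle grubs 0.601, ant pupae 0.428. Include each in turn until the next type's E/h falls below the running intake rate.
Rate on top 1: 0.1292. wireworms: 1.05 > 0.1292 → include.
Rate on top 2: 0.2237. beetle grubs: 0.601 > 0.2237 → include.
Rate on top 3: 0.3595. ant pupae: 0.428 > 0.3595 → include.
Optimal diet: cutworms, wireworms, beetle grubs, ant pupae — 4 of 4 types.

4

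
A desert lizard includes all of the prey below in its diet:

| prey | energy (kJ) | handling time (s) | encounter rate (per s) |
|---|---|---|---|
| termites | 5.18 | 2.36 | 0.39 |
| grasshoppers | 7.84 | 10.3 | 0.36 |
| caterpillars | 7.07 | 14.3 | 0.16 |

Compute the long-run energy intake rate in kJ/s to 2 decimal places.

0.75 kJ/s

R = Σλ_iE_i / (1 + Σλ_ih_i)
Numerator: 0.39×5.18 + 0.36×7.84 + 0.16×7.07 = 5.974
Denominator: 1 + 0.39×2.36 + 0.36×10.3 + 0.16×14.3 = 7.916
R = 5.974/7.916 = 0.7546 kJ/s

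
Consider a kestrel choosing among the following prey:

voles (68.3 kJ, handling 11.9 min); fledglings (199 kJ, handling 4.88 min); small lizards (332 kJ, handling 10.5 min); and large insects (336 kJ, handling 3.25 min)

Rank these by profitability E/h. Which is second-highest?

Profitability E/h (kJ/min): voles = 68.3/11.9 = 5.74, fledglings = 199/4.88 = 40.8, small lizards = 332/10.5 = 31.6, large insects = 336/3.25 = 103.
Ranked: large insects > fledglings > small lizards > voles.

fledglings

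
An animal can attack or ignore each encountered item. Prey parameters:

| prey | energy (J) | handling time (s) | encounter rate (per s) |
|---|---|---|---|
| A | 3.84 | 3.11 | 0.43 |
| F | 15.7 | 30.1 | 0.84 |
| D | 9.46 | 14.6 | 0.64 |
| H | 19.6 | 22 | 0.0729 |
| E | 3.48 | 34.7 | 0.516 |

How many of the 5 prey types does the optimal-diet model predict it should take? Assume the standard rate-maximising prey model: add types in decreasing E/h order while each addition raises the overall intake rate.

2

E/h in descending order: A 1.23, H 0.891, D 0.648, F 0.522, E 0.1 J/s. The optimal diet is the largest prefix of this list for which every included type satisfies E_i/h_i > R on the types above it.
Rate on top 1: 0.7065. H: 0.891 > 0.7065 → include.
Rate on top 2: 0.7815. D: 0.648 < 0.7815 → exclude; stop.
Optimal diet: A, H — 2 of 5 types.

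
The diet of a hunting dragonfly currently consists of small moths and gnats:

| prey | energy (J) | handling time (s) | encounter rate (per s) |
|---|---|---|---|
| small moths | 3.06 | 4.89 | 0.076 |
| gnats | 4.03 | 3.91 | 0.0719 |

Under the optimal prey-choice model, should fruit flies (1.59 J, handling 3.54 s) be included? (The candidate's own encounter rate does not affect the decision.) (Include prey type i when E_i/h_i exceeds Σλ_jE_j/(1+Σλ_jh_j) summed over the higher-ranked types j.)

Yes

On small moths and gnats alone, R = ΣλE/(1+Σλh) = 0.5223/1.653 = 0.316 J/s.
fruit flies: E/h = 1.59/3.54 = 0.4492 J/s.
Since 0.4492 > R, including fruit flies increases the long-run rate.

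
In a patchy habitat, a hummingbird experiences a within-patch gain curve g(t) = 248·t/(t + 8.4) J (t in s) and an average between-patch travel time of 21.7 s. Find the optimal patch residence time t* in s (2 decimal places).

13.50 s

Optimal t* satisfies g'(t*) = g(t*)/(T + t*).
g'(t) = 248·8.4/(t + 8.4)². Setting 248·8.4/(t+8.4)² = 248t/[(t+8.4)(21.7+t)] gives 8.4(21.7+t) = t(t+8.4), so t² = 8.4×21.7 = 182.3.
t* = √182.3 = 13.5 s.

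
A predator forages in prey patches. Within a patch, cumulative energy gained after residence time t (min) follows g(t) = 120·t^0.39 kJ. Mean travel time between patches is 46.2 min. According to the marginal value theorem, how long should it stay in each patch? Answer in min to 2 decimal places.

29.54 min

By the marginal value theorem, leave when the instantaneous gain rate g'(t) equals the habitat-wide average g(t)/(T + t).
g'(t) = 0.39·120·t^-0.61. Setting 0.39·120·t^-0.61 = 120·t^0.39/(46.2+t) gives 0.39(46.2+t) = t, so 0.61·t = 0.39×46.2.
t* = 0.39×46.2/0.61 = 29.54 min.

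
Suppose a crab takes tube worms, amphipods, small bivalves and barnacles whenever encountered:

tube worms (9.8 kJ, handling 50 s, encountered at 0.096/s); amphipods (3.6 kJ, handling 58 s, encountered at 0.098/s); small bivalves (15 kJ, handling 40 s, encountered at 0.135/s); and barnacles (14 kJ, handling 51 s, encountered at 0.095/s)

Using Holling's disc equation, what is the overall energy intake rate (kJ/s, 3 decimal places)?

R = Σλ_iE_i / (1 + Σλ_ih_i)
Numerator: 0.096×9.8 + 0.098×3.6 + 0.135×15 + 0.095×14 = 4.649
Denominator: 1 + 0.096×50 + 0.098×58 + 0.135×40 + 0.095×51 = 21.73
R = 4.649/21.73 = 0.2139 kJ/s

0.214 kJ/s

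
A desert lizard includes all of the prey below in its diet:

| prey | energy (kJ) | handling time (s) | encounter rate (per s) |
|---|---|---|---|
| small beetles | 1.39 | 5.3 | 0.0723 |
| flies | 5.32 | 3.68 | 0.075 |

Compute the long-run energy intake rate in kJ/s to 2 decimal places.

0.30 kJ/s

R = (0.0723×1.39 + 0.075×5.32) / (1 + 0.0723×5.3 + 0.075×3.68) = 0.4995/1.659 = 0.301 kJ/s.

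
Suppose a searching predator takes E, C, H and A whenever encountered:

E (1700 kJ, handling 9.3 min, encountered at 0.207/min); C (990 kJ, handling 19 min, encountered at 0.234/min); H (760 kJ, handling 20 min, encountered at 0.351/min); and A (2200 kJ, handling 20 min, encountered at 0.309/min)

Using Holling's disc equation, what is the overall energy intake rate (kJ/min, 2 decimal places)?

74.38 kJ/min

R = Σλ_iE_i / (1 + Σλ_ih_i)
Numerator: 0.207×1700 + 0.234×990 + 0.351×760 + 0.309×2200 = 1530
Denominator: 1 + 0.207×9.3 + 0.234×19 + 0.351×20 + 0.309×20 = 20.57
R = 1530/20.57 = 74.38 kJ/min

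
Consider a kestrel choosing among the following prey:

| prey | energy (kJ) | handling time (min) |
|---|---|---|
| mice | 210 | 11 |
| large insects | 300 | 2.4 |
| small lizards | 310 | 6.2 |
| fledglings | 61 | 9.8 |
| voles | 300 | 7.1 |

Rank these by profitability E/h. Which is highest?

large insects

In descending order of E/h:
large insects: 300/2.4 = 125 kJ/min
small lizards: 310/6.2 = 50 kJ/min
voles: 300/7.1 = 42.3 kJ/min
mice: 210/11 = 19.1 kJ/min
fledglings: 61/9.8 = 6.22 kJ/min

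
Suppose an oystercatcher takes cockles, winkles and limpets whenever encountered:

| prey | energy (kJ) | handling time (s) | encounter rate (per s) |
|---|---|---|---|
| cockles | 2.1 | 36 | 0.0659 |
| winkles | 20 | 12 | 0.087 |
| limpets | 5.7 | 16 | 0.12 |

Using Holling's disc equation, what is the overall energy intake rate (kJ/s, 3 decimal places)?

Energy encountered per unit search time: 0.0659×2.1 + 0.087×20 + 0.12×5.7 = 2.562 kJ/s.
Handling time per unit search time: 0.0659×36 + 0.087×12 + 0.12×16 = 5.336.
Rate = 2.562/(1 + 5.336) = 0.4044 kJ/s.

0.404 kJ/s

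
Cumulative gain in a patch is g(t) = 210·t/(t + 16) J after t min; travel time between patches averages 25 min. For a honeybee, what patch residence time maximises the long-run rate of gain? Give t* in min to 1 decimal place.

20.0 min

By the marginal value theorem, leave when the instantaneous gain rate g'(t) equals the habitat-wide average g(t)/(T + t).
g'(t) = 210·16/(t + 16)². Setting 210·16/(t+16)² = 210t/[(t+16)(25+t)] gives 16(25+t) = t(t+16), so t² = 16×25 = 400.
t* = √400 = 20 min.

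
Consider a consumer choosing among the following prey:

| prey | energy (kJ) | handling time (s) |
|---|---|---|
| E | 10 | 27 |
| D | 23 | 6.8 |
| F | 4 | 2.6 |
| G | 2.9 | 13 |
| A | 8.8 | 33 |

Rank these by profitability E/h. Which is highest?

D

In descending order of E/h:
D: 23/6.8 = 3.38 kJ/s
F: 4/2.6 = 1.54 kJ/s
E: 10/27 = 0.37 kJ/s
A: 8.8/33 = 0.267 kJ/s
G: 2.9/13 = 0.223 kJ/s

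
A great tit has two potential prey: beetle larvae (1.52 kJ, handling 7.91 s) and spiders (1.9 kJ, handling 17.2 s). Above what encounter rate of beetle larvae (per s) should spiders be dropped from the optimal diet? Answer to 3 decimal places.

Drop spiders once their profitability E₂/h₂ falls below the rate achievable on beetle larvae alone: E₂/h₂ = λE₁/(1 + λh₁).
Solve for λ: λE₁h₂ = E₂(1 + λh₁) → λ(E₁h₂ − E₂h₁) = E₂ → λ = E₂/(E₁h₂ − E₂h₁).
λ = 1.9/(1.52×17.2 − 1.9×7.91) = 1.9/11.11 = 0.1709 per s.

0.171 per s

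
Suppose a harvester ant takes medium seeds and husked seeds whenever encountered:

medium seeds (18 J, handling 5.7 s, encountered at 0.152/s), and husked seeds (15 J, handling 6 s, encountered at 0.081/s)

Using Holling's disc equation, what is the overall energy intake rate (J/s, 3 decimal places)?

1.680 J/s

Energy encountered per unit search time: 0.152×18 + 0.081×15 = 3.951 J/s.
Handling time per unit search time: 0.152×5.7 + 0.081×6 = 1.352.
Rate = 3.951/(1 + 1.352) = 1.68 J/s.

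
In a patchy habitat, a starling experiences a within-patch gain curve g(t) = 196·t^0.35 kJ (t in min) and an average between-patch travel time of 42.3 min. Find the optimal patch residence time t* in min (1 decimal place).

Maximise g(t)/(T+t): set derivative to zero → g'(t)(T+t) = g(t).
g'(t) = 0.35·196·t^-0.65. Setting 0.35·196·t^-0.65 = 196·t^0.35/(42.3+t) gives 0.35(42.3+t) = t, so 0.65·t = 0.35×42.3.
t* = 0.35×42.3/0.65 = 22.78 min.

22.8 min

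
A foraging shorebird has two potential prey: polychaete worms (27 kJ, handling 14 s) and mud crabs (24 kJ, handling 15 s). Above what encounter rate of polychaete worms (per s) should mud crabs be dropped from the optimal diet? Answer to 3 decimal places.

0.348 per s

Drop mud crabs once their profitability E₂/h₂ falls below the rate achievable on polychaete worms alone: E₂/h₂ = λE₁/(1 + λh₁).
Solve for λ: λE₁h₂ = E₂(1 + λh₁) → λ(E₁h₂ − E₂h₁) = E₂ → λ = E₂/(E₁h₂ − E₂h₁).
λ = 24/(27×15 − 24×14) = 24/69 = 0.3478 per s.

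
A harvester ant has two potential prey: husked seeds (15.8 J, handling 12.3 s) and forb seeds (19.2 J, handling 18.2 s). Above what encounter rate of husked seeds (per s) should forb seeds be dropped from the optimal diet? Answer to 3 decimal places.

0.374 per s

The zero-one rule: include forb seeds iff E₂/h₂ > λE₁/(1+λh₁). Equality gives the switch point.
λE₁h₂ = E₂ + λE₂h₁ ⇒ λ = E₂/(E₁h₂ − E₂h₁) = 19.2/(287.6 − 236.2) = 0.3735 per s.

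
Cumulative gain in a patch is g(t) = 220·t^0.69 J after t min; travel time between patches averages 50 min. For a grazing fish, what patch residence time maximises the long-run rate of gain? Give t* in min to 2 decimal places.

Maximise g(t)/(T+t): set derivative to zero → g'(t)(T+t) = g(t).
g'(t) = 0.69·220·t^-0.31. Setting 0.69·220·t^-0.31 = 220·t^0.69/(50+t) gives 0.69(50+t) = t, so 0.31·t = 0.69×50.
t* = 0.69×50/0.31 = 111.3 min.

111.29 min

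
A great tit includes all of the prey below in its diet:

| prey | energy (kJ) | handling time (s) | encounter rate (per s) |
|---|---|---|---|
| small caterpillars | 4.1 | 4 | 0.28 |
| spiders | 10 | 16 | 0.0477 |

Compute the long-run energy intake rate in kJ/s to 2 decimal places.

0.56 kJ/s

R = (0.28×4.1 + 0.0477×10) / (1 + 0.28×4 + 0.0477×16) = 1.625/2.883 = 0.5636 kJ/s.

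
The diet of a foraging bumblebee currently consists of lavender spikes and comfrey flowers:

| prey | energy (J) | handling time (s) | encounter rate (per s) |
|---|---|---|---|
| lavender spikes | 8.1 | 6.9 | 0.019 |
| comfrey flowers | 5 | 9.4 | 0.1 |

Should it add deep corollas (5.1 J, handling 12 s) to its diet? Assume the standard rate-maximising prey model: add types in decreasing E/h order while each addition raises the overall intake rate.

On lavender spikes and comfrey flowers alone, R = ΣλE/(1+Σλh) = 0.6539/2.071 = 0.3157 J/s.
deep corollas: E/h = 5.1/12 = 0.425 J/s.
0.425 > 0.3157, so adding deep corollas raises the average — include it.

Yes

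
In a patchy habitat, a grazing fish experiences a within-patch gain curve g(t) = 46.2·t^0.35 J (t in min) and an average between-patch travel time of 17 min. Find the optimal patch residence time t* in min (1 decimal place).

By the marginal value theorem, leave when the instantaneous gain rate g'(t) equals the habitat-wide average g(t)/(T + t).
g'(t) = 0.35·46.2·t^-0.65. Setting 0.35·46.2·t^-0.65 = 46.2·t^0.35/(17+t) gives 0.35(17+t) = t, so 0.65·t = 0.35×17.
t* = 0.35×17/0.65 = 9.154 min.

9.2 min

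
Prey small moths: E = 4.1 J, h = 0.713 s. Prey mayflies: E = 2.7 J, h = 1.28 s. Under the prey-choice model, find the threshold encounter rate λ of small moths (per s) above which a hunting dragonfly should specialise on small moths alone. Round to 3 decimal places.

0.813 per s

The zero-one rule: include mayflies iff E₂/h₂ > λE₁/(1+λh₁). Equality gives the switch point.
λE₁h₂ = E₂ + λE₂h₁ ⇒ λ = E₂/(E₁h₂ − E₂h₁) = 2.7/(5.248 − 1.925) = 0.8125 per s.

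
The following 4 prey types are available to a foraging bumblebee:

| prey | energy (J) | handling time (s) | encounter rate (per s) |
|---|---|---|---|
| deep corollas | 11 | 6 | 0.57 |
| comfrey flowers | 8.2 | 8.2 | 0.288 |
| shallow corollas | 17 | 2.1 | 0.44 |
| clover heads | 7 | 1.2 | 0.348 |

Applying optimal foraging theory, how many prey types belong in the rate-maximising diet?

2

Rank by E/h (J/s): shallow corollas 8.1, clover heads 5.83, deep corollas 1.83, comfrey flowers 1. Include each in turn until the next type's E/h falls below the running intake rate.
Rate on top 1: 3.888. clover heads: 5.83 > 3.888 → include.
Rate on top 2: 4.235. deep corollas: 1.83 < 4.235 → exclude; stop.
Optimal diet: shallow corollas, clover heads — 2 of 4 types.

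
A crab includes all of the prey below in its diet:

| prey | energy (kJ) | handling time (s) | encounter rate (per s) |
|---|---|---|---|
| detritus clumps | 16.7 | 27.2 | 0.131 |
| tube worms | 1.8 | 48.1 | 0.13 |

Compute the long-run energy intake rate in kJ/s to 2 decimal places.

0.22 kJ/s

R = Σλ_iE_i / (1 + Σλ_ih_i)
Numerator: 0.131×16.7 + 0.13×1.8 = 2.422
Denominator: 1 + 0.131×27.2 + 0.13×48.1 = 10.82
R = 2.422/10.82 = 0.2239 kJ/s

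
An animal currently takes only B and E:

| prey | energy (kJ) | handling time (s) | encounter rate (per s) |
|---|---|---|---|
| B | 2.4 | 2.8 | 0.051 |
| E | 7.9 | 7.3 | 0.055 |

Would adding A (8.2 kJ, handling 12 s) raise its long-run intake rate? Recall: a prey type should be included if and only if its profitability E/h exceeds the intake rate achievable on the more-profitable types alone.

Yes

On B and E alone, R = ΣλE/(1+Σλh) = 0.5569/1.544 = 0.3606 kJ/s.
A: E/h = 8.2/12 = 0.6833 kJ/s.
0.6833 > 0.3606, so adding A raises the average — include it.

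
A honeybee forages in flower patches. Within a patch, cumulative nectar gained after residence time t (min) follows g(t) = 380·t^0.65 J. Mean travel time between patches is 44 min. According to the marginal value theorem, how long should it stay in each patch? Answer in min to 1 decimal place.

By the marginal value theorem, leave when the instantaneous gain rate g'(t) equals the habitat-wide average g(t)/(T + t).
g'(t) = 0.65·380·t^-0.35. Setting 0.65·380·t^-0.35 = 380·t^0.65/(44+t) gives 0.65(44+t) = t, so 0.35·t = 0.65×44.
t* = 0.65×44/0.35 = 81.71 min.

81.7 min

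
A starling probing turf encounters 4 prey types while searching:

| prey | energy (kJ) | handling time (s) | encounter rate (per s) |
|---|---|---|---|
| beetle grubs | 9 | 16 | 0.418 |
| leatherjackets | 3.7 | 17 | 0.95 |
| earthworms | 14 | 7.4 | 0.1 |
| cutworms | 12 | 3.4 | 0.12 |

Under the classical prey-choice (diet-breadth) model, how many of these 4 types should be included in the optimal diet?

Profitabilities (E/h, kJ/s): cutworms 3.53, earthworms 1.89, beetle grubs 0.562, leatherjackets 0.218. Add prey in this order while the next type's profitability exceeds the intake rate on those already taken.
Rate on top 1: 1.023. earthworms: 1.89 > 1.023 → include.
Rate on top 2: 1.322. beetle grubs: 0.562 < 1.322 → exclude; stop.
Optimal diet: cutworms, earthworms — 2 of 4 types.

2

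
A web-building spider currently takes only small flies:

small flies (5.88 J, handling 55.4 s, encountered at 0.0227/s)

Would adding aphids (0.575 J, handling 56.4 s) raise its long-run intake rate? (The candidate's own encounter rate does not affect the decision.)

No

Intake rate on the current diet: R = (0.0227×5.88) / (1 + 0.0227×55.4) = 0.1335/2.258 = 0.05912 J/s.
Profitability of aphids: 0.575/56.4 = 0.0102 J/s.
0.0102 < 0.05912, so adding aphids would lower the average — exclude it.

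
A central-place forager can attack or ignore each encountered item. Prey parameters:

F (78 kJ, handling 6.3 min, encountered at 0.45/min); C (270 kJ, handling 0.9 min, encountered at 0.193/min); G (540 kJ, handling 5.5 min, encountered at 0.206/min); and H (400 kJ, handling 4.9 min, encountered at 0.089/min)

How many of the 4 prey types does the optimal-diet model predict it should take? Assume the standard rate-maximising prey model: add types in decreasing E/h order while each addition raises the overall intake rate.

3

E/h in descending order: C 300, G 98.2, H 81.6, F 12.4 kJ/min. The optimal diet is the largest prefix of this list for which every included type satisfies E_i/h_i > R on the types above it.
Rate on top 1: 44.4. G: 98.2 > 44.4 → include.
Rate on top 2: 70.82. H: 81.6 > 70.82 → include.
Rate on top 3: 72.54. F: 12.4 < 72.54 → exclude; stop.
Optimal diet: C, G, H — 3 of 4 types.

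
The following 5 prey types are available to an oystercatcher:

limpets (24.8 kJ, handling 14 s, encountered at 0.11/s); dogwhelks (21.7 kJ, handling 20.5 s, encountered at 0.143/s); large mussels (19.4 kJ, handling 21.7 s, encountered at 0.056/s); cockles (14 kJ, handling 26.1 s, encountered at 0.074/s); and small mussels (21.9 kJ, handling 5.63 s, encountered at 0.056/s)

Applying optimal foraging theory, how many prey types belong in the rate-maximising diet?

2

Rank by E/h (kJ/s): small mussels 3.89, limpets 1.77, dogwhelks 1.06, large mussels 0.894, cockles 0.536. Include each in turn until the next type's E/h falls below the running intake rate.
Rate on top 1: 0.9324. limpets: 1.77 > 0.9324 → include.
Rate on top 2: 1.385. dogwhelks: 1.06 < 1.385 → exclude; stop.
Optimal diet: small mussels, limpets — 2 of 5 types.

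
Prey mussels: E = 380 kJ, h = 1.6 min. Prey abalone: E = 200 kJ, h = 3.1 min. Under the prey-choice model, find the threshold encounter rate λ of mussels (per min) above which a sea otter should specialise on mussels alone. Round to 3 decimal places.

0.233 per min

The zero-one rule: include abalone iff E₂/h₂ > λE₁/(1+λh₁). Equality gives the switch point.
λE₁h₂ = E₂ + λE₂h₁ ⇒ λ = E₂/(E₁h₂ − E₂h₁) = 200/(1178 − 320) = 0.2331 per min.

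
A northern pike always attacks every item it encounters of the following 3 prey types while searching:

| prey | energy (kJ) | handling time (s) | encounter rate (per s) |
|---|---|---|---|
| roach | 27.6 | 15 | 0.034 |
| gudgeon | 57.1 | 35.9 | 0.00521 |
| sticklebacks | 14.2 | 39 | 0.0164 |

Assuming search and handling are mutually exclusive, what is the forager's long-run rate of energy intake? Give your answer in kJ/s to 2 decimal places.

0.63 kJ/s

R = Σλ_iE_i / (1 + Σλ_ih_i)
Numerator: 0.034×27.6 + 0.00521×57.1 + 0.0164×14.2 = 1.469
Denominator: 1 + 0.034×15 + 0.00521×35.9 + 0.0164×39 = 2.337
R = 1.469/2.337 = 0.6286 kJ/s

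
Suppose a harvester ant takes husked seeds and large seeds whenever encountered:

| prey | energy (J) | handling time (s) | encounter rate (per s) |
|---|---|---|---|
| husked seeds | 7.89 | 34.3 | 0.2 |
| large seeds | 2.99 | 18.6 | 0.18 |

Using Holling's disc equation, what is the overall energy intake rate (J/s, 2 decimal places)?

0.19 J/s

R = (0.2×7.89 + 0.18×2.99) / (1 + 0.2×34.3 + 0.18×18.6) = 2.116/11.21 = 0.1888 J/s.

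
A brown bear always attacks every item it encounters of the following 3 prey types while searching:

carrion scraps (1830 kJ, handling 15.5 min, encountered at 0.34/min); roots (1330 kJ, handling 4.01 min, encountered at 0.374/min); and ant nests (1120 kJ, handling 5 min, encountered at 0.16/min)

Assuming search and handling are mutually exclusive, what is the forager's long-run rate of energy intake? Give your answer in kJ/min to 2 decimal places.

R = (0.34×1830 + 0.374×1330 + 0.16×1120) / (1 + 0.34×15.5 + 0.374×4.01 + 0.16×5) = 1299/8.57 = 151.6 kJ/min.

151.56 kJ/min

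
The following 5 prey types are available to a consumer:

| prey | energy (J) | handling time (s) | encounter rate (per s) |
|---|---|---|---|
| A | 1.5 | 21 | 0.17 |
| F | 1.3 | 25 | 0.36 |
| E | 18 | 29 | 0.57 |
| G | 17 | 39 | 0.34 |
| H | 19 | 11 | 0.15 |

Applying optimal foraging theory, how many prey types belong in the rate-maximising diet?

1

Rank by E/h (J/s): H 1.73, E 0.621, G 0.436, A 0.0714, F 0.052. Include each in turn until the next type's E/h falls below the running intake rate.
Rate on top 1: 1.075. E: 0.621 < 1.075 → exclude; stop.
Optimal diet: H — 1 of 5 types.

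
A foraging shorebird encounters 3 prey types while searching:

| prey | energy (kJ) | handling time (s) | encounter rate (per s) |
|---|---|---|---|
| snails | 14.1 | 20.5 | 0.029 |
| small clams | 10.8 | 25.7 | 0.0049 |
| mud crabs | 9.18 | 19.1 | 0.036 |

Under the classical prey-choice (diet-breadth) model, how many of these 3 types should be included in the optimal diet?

Rank by E/h (kJ/s): snails 0.688, mud crabs 0.481, small clams 0.42. Include each in turn until the next type's E/h falls below the running intake rate.
Rate on top 1: 0.2564. mud crabs: 0.481 > 0.2564 → include.
Rate on top 2: 0.324. small clams: 0.42 > 0.324 → include.
Optimal diet: snails, mud crabs, small clams — 3 of 3 types.

3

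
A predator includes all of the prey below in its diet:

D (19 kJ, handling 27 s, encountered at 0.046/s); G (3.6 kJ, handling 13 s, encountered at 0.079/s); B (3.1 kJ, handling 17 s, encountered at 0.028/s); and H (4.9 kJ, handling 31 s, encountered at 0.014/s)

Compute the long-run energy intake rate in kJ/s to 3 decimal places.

Energy encountered per unit search time: 0.046×19 + 0.079×3.6 + 0.028×3.1 + 0.014×4.9 = 1.314 kJ/s.
Handling time per unit search time: 0.046×27 + 0.079×13 + 0.028×17 + 0.014×31 = 3.179.
Rate = 1.314/(1 + 3.179) = 0.3144 kJ/s.

0.314 kJ/s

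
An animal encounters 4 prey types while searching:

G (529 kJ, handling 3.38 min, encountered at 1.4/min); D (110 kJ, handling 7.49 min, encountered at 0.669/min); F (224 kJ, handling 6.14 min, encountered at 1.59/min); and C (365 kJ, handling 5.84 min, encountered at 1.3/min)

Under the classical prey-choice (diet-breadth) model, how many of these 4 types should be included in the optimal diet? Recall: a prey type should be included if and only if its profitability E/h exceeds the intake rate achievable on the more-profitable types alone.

Rank by E/h (kJ/min): G 157, C 62.5, F 36.5, D 14.7. Include each in turn until the next type's E/h falls below the running intake rate.
Rate on top 1: 129.2. C: 62.5 < 129.2 → exclude; stop.
Optimal diet: G — 1 of 4 types.

1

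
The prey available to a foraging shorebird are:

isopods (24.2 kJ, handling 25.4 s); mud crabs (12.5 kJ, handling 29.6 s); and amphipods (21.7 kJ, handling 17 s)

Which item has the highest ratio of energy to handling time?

In descending order of E/h:
amphipods: 21.7/17 = 1.28 kJ/s
isopods: 24.2/25.4 = 0.953 kJ/s
mud crabs: 12.5/29.6 = 0.422 kJ/s

amphipods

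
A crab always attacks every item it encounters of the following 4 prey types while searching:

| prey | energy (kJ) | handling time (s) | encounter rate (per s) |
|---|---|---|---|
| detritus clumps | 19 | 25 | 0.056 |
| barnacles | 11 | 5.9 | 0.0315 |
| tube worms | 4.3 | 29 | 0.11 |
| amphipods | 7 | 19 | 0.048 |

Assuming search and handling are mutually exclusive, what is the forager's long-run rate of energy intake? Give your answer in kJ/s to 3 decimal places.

R = (0.056×19 + 0.0315×11 + 0.11×4.3 + 0.048×7) / (1 + 0.056×25 + 0.0315×5.9 + 0.11×29 + 0.048×19) = 2.22/6.688 = 0.3319 kJ/s.

0.332 kJ/s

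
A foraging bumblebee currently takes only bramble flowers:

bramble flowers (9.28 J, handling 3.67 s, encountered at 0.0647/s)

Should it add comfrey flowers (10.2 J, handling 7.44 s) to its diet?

Yes

Current rate: (0.0647×9.28)/(1 + 0.0647×3.67) = 0.4852 J/s.
Profitability of comfrey flowers: 10.2/7.44 = 1.371 J/s.
Since 1.371 > R, including comfrey flowers increases the long-run rate.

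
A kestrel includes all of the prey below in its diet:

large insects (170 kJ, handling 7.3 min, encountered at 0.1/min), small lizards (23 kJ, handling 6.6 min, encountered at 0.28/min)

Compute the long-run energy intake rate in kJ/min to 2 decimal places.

Energy encountered per unit search time: 0.1×170 + 0.28×23 = 23.44 kJ/min.
Handling time per unit search time: 0.1×7.3 + 0.28×6.6 = 2.578.
Rate = 23.44/(1 + 2.578) = 6.551 kJ/min.

6.55 kJ/min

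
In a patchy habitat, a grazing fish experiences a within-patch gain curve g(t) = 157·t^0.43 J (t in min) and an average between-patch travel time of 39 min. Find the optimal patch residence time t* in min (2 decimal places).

29.42 min

Optimal t* satisfies g'(t*) = g(t*)/(T + t*).
g'(t) = 0.43·157·t^-0.57. Setting 0.43·157·t^-0.57 = 157·t^0.43/(39+t) gives 0.43(39+t) = t, so 0.57·t = 0.43×39.
t* = 0.43×39/0.57 = 29.42 min.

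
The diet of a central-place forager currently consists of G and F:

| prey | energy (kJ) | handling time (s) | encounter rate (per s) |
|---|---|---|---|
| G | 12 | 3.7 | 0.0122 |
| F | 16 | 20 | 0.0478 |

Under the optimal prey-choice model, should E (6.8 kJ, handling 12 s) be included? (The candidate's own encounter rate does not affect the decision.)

Yes

Intake rate on the current diet: R = (0.0122×12 + 0.0478×16) / (1 + 0.0122×3.7 + 0.0478×20) = 0.9112/2.001 = 0.4553 kJ/s.
E: E/h = 6.8/12 = 0.5667 kJ/s.
0.5667 > 0.4553, so adding E raises the average — include it.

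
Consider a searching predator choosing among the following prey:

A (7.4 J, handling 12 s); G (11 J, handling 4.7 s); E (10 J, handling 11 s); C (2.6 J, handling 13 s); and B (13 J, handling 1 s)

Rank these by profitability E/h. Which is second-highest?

In descending order of E/h:
B: 13/1 = 13 J/s
G: 11/4.7 = 2.34 J/s
E: 10/11 = 0.909 J/s
A: 7.4/12 = 0.617 J/s
C: 2.6/13 = 0.2 J/s

G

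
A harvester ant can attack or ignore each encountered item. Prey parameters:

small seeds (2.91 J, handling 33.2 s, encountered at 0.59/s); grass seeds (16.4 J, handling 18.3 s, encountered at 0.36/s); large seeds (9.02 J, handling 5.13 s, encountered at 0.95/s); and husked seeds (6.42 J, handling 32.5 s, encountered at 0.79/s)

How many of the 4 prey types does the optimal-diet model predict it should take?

Profitabilities (E/h, J/s): large seeds 1.76, grass seeds 0.896, husked seeds 0.198, small seeds 0.0877. Add prey in this order while the next type's profitability exceeds the intake rate on those already taken.
Rate on top 1: 1.459. grass seeds: 0.896 < 1.459 → exclude; stop.
Optimal diet: large seeds — 1 of 4 types.

1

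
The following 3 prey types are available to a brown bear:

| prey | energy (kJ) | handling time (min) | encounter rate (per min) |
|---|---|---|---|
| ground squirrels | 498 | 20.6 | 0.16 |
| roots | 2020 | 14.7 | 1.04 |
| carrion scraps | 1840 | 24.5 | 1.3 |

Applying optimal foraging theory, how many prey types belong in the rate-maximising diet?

Rank by E/h (kJ/min): roots 137, carrion scraps 75.1, ground squirrels 24.2. Include each in turn until the next type's E/h falls below the running intake rate.
Rate on top 1: 129. carrion scraps: 75.1 < 129 → exclude; stop.
Optimal diet: roots — 1 of 3 types.

1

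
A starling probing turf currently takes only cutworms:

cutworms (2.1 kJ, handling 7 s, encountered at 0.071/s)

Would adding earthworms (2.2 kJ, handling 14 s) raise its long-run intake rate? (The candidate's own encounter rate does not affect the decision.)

Current rate: (0.071×2.1)/(1 + 0.071×7) = 0.0996 kJ/s.
Profitability of earthworms: 2.2/14 = 0.1571 kJ/s.
Since 0.1571 > R, including earthworms increases the long-run rate.

Yes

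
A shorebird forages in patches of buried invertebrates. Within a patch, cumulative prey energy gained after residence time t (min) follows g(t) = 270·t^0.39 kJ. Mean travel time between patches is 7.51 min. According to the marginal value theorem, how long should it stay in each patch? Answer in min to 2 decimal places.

Maximise g(t)/(T+t): set derivative to zero → g'(t)(T+t) = g(t).
g'(t) = 0.39·270·t^-0.61. Setting 0.39·270·t^-0.61 = 270·t^0.39/(7.51+t) gives 0.39(7.51+t) = t, so 0.61·t = 0.39×7.51.
t* = 0.39×7.51/0.61 = 4.801 min.

4.80 min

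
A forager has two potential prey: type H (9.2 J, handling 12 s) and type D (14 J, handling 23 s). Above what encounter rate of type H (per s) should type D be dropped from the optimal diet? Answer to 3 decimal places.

0.321 per s

Drop type D once their profitability E₂/h₂ falls below the rate achievable on type H alone: E₂/h₂ = λE₁/(1 + λh₁).
Solve for λ: λE₁h₂ = E₂(1 + λh₁) → λ(E₁h₂ − E₂h₁) = E₂ → λ = E₂/(E₁h₂ − E₂h₁).
λ = 14/(9.2×23 − 14×12) = 14/43.6 = 0.3211 per s.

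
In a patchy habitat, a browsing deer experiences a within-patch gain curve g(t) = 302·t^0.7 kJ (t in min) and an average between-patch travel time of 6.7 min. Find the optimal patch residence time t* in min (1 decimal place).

15.6 min

Optimal t* satisfies g'(t*) = g(t*)/(T + t*).
g'(t) = 0.7·302·t^-0.3. Setting 0.7·302·t^-0.3 = 302·t^0.7/(6.7+t) gives 0.7(6.7+t) = t, so 0.30·t = 0.7×6.7.
t* = 0.7×6.7/0.30 = 15.63 min.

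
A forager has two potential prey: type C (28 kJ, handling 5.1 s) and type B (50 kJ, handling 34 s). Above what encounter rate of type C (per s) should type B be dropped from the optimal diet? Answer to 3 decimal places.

Drop type B once their profitability E₂/h₂ falls below the rate achievable on type C alone: E₂/h₂ = λE₁/(1 + λh₁).
Solve for λ: λE₁h₂ = E₂(1 + λh₁) → λ(E₁h₂ − E₂h₁) = E₂ → λ = E₂/(E₁h₂ − E₂h₁).
λ = 50/(28×34 − 50×5.1) = 50/697 = 0.07174 per s.

0.072 per s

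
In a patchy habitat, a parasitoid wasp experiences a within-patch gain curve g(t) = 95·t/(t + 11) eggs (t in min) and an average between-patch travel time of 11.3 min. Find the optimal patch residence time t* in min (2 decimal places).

11.15 min

Maximise g(t)/(T+t): set derivative to zero → g'(t)(T+t) = g(t).
g'(t) = 95·11/(t + 11)². Setting 95·11/(t+11)² = 95t/[(t+11)(11.3+t)] gives 11(11.3+t) = t(t+11), so t² = 11×11.3 = 124.3.
t* = √124.3 = 11.15 min.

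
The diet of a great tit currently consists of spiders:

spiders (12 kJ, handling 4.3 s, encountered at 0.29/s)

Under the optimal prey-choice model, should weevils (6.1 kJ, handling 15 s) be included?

No

On spiders alone, R = ΣλE/(1+Σλh) = 3.48/2.247 = 1.549 kJ/s.
Profitability of weevils: 6.1/15 = 0.4067 kJ/s.
0.4067 < 1.549, so adding weevils would lower the average — exclude it.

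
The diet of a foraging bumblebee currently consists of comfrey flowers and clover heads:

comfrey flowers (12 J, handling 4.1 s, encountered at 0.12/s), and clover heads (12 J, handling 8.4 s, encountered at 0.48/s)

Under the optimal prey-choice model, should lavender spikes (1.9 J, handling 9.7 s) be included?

No

Intake rate on the current diet: R = (0.12×12 + 0.48×12) / (1 + 0.12×4.1 + 0.48×8.4) = 7.2/5.524 = 1.303 J/s.
lavender spikes: E/h = 1.9/9.7 = 0.1959 J/s.
Since 0.1959 < R, time spent handling lavender spikes is better spent searching.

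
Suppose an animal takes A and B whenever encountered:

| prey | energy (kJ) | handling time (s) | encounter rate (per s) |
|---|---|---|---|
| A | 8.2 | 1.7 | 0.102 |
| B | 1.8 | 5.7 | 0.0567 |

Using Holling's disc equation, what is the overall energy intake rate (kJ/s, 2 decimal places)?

0.63 kJ/s

Energy encountered per unit search time: 0.102×8.2 + 0.0567×1.8 = 0.9385 kJ/s.
Handling time per unit search time: 0.102×1.7 + 0.0567×5.7 = 0.4966.
Rate = 0.9385/(1 + 0.4966) = 0.6271 kJ/s.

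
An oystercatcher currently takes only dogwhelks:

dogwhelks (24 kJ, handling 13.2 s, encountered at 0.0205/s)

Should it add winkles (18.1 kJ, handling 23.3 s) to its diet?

Intake rate on the current diet: R = (0.0205×24) / (1 + 0.0205×13.2) = 0.492/1.271 = 0.3872 kJ/s.
winkles: E/h = 18.1/23.3 = 0.7768 kJ/s.
0.7768 > 0.3872, so adding winkles raises the average — include it.

Yes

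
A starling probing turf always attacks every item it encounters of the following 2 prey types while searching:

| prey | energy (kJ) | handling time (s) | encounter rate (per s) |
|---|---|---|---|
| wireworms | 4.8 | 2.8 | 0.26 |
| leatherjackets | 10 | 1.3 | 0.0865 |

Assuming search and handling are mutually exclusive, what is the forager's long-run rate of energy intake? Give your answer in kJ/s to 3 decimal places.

R = (0.26×4.8 + 0.0865×10) / (1 + 0.26×2.8 + 0.0865×1.3) = 2.113/1.84 = 1.148 kJ/s.

1.148 kJ/s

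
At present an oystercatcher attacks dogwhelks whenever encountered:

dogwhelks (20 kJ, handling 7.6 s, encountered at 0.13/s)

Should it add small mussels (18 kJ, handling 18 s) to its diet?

Intake rate on the current diet: R = (0.13×20) / (1 + 0.13×7.6) = 2.6/1.988 = 1.308 kJ/s.
small mussels: E/h = 18/18 = 1 kJ/s.
1 < 1.308, so adding small mussels would lower the average — exclude it.

No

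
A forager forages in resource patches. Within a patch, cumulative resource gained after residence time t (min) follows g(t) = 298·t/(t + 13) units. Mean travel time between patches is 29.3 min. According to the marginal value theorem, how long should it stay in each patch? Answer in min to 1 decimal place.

Maximise g(t)/(T+t): set derivative to zero → g'(t)(T+t) = g(t).
g'(t) = 298·13/(t + 13)². Setting 298·13/(t+13)² = 298t/[(t+13)(29.3+t)] gives 13(29.3+t) = t(t+13), so t² = 13×29.3 = 380.9.
t* = √380.9 = 19.52 min.

19.5 min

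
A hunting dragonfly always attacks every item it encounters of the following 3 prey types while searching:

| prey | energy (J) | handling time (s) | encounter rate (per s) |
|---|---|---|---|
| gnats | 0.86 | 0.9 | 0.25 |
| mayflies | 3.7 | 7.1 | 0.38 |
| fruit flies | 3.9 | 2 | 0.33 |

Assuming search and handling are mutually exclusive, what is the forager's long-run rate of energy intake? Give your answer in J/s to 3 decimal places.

0.635 J/s

R = Σλ_iE_i / (1 + Σλ_ih_i)
Numerator: 0.25×0.86 + 0.38×3.7 + 0.33×3.9 = 2.908
Denominator: 1 + 0.25×0.9 + 0.38×7.1 + 0.33×2 = 4.583
R = 2.908/4.583 = 0.6345 J/s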